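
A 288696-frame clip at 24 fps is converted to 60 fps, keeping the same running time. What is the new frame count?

721740 frames

Target frames = source frames × (target rate / source rate) = 288696 × (60)/(24) = 288696 × 5/2 = 721740.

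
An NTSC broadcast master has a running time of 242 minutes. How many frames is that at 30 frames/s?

435600 frames

242 min = 14520 s.
Frames = 14520 × 30 = 435600.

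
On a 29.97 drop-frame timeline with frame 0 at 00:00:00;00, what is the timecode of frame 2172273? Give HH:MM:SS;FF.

20:08:01;19

Ten DF minutes hold 17982 frames, so frame 2172273 lies in block 120 (frames 2157840–2175821) with 14433 frames into that block.
The block's first minute is 1800 frames and the rest 1798 each; 14433 frames reaches minute 8, so 120 × 18 + 8 × 2 = 2176 labels have been skipped so far.
Adding those back, label number 2172273 + 2176 = 2174449 at 30 labels/s is 72481 s + 19 f = 20 h 8 min 1 s frame 19, i.e. 20:08:01;19.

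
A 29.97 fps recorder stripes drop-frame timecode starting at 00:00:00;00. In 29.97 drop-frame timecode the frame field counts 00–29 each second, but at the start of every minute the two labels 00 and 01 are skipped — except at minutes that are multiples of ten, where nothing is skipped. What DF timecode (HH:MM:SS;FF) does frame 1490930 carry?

Ten DF minutes hold 17982 frames, so frame 1490930 lies in block 82 (frames 1474524–1492505) with 16406 frames into that block.
The block's first minute is 1800 frames and the rest 1798 each; 16406 frames reaches minute 9, so 82 × 18 + 9 × 2 = 1494 labels have been skipped so far.
Adding those back, label number 1490930 + 1494 = 1492424 at 30 labels/s is 49747 s + 14 f = 13 h 49 min 7 s frame 14, i.e. 13:49:07;14.

13:49:07;14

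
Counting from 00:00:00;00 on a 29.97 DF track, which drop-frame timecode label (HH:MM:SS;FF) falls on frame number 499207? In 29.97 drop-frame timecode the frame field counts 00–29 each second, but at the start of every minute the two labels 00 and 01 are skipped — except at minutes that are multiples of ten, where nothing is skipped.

Ten DF minutes hold 17982 frames, so frame 499207 lies in block 27 (frames 485514–503495) with 13693 frames into that block.
The block's first minute is 1800 frames and the rest 1798 each; 13693 frames reaches minute 7, so 27 × 18 + 7 × 2 = 500 labels have been skipped so far.
Adding those back, label number 499207 + 500 = 499707 at 30 labels/s is 16656 s + 27 f = 4 h 37 min 36 s frame 27, i.e. 04:37:36;27.

04:37:36;27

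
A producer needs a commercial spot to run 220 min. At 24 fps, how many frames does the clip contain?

220 min = 13200 s.
Frames = 13200 × 24 = 316800.

316800 frames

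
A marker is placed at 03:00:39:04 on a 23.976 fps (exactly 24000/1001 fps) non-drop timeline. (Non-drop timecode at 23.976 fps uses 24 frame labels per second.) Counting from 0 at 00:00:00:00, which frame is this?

260140

Total seconds to the label: (3 × 3600 + 0 × 60 + 39) = 10839.
Frame index = 10839 × 24 + 4 = 260140.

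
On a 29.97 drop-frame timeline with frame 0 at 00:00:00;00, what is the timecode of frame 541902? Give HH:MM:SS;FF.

Each 10-minute DF block holds 10 × 60 × 30 − 9 × 2 = 17982 frames. 541902 ÷ 17982 → 30 full blocks, remainder 2442.
Within the partial block the first minute is 1800 frames and each further minute 1798, so 1 further minute boundary passed. Total skipped labels = 18 × 30 + 2 × 1 = 542.
Non-drop label index = 541902 + 542 = 542444; at 30 labels/s that is 05:01:21:14, i.e. DF 05:01:21;14.

05:01:21;14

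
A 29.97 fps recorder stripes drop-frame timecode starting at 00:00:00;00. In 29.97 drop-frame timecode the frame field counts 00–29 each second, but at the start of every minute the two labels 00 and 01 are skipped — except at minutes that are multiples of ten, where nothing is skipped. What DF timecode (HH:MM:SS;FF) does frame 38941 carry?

00:21:39;09

Ten DF minutes hold 17982 frames, so frame 38941 lies in block 2 (frames 35964–53945) with 2977 frames into that block.
The block's first minute is 1800 frames and the rest 1798 each; 2977 frames reaches minute 1, so 2 × 18 + 1 × 2 = 38 labels have been skipped so far.
Adding those back, label number 38941 + 38 = 38979 at 30 labels/s is 1299 s + 9 f = 0 h 21 min 39 s frame 9, i.e. 00:21:39;09.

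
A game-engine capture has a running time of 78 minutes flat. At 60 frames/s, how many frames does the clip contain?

78 min = 4680 s.
Frames = 4680 × 60 = 280800.

280800 frames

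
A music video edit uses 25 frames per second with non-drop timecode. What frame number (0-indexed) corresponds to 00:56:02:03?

frame 84053

Total seconds to the label: (0 × 3600 + 56 × 60 + 2) = 3362.
Frame index = 3362 × 25 + 3 = 84053.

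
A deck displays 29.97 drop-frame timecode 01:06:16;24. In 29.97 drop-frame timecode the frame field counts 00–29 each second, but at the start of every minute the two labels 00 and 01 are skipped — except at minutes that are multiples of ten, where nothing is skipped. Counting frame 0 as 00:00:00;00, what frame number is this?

As if non-drop at 30 labels/s: (1 × 3600 + 6 × 60 + 16) × 30 + 24 = 119304.
Minute boundaries passed: 66; those not divisible by 10: 66 − 6 = 60; dropped labels = 2 × 60 = 120.
Actual frame index = 119304 − 120 = 119184.

119184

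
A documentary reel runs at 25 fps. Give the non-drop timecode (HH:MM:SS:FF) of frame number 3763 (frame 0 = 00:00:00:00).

00:02:30:13

3763 ÷ 25 = 150 full seconds, remainder 13 frames.
150 s = 0 h 2 min 30 s.
Timecode: 00:02:30:13.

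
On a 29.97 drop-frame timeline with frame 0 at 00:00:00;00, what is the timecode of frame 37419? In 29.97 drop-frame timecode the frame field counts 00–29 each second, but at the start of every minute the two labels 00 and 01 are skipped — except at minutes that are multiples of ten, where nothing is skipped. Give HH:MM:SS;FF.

Each 10-minute DF block holds 10 × 60 × 30 − 9 × 2 = 17982 frames. 37419 ÷ 17982 → 2 full blocks, remainder 1455.
Within the partial block the first minute is 1800 frames and each further minute 1798, so 0 further minute boundaries passed. Total skipped labels = 18 × 2 + 2 × 0 = 36.
Non-drop label index = 37419 + 36 = 37455; at 30 labels/s that is 00:20:48:15, i.e. DF 00:20:48;15.

00:20:48;15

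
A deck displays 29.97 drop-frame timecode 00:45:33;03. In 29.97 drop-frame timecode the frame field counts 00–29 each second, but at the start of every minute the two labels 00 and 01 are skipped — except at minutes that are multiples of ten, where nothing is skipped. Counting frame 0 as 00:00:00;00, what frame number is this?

As if non-drop at 30 labels/s: (0 × 3600 + 45 × 60 + 33) × 30 + 3 = 81993.
Minute boundaries passed: 45; those not divisible by 10: 45 − 4 = 41; dropped labels = 2 × 41 = 82.
Actual frame index = 81993 − 82 = 81911.

81911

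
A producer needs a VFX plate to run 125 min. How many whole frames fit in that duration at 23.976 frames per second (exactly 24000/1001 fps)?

125 min = 7500 s.
Frames = 7500 × 24000/1001 = 180000000/1001 ≈ 179820.1798.
Complete frames: 179820.

179820 frames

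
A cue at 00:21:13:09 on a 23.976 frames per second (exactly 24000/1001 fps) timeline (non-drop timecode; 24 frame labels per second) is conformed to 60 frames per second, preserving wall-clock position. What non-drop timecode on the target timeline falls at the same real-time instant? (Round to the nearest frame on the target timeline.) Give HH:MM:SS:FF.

Source frame index: (0×3600 + 21×60 + 13) × 24 + 9 = 30561.
Real time: 30561 / (24000/1001) = 10197187/8000 s.
Target frame: (10197187/8000) × (60) = 30591561/400 ≈ 76478.902 → 76479.
At 60 labels/s: frame 76479 → 00:21:14:39.

00:21:14:39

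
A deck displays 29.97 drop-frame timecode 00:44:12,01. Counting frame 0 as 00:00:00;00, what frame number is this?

79481

Complete 10-minute blocks: 4, each 17982 frames → 71928.
Remaining 4 whole minutes in the current block: 1800 + 3 × 1798 = 7194 frames.
Within the current minute: 12 × 30 + 1 − 2 = 359 (labels ;00/;01 skipped at this minute). Total = 71928 + 7194 + 359 = 79481.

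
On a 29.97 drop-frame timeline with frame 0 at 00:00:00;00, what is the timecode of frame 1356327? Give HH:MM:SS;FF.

Each 10-minute DF block holds 10 × 60 × 30 − 9 × 2 = 17982 frames. 1356327 ÷ 17982 → 75 full blocks, remainder 7677.
Within the partial block the first minute is 1800 frames and each further minute 1798, so 4 further minute boundaries passed. Total skipped labels = 18 × 75 + 2 × 4 = 1358.
Non-drop label index = 1356327 + 1358 = 1357685; at 30 labels/s that is 12:34:16:05, i.e. DF 12:34:16;05.

12:34:16;05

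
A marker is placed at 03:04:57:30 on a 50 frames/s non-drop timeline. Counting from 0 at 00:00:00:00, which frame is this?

Total seconds to the label: (3 × 3600 + 4 × 60 + 57) = 11097.
Frame index = 11097 × 50 + 30 = 554880.

554880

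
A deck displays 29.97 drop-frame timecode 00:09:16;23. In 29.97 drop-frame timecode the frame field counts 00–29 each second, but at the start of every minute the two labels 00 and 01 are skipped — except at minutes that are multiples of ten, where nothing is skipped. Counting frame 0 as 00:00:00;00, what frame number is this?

As if non-drop at 30 labels/s: (0 × 3600 + 9 × 60 + 16) × 30 + 23 = 16703.
Minute boundaries passed: 9; those not divisible by 10: 9 − 0 = 9; dropped labels = 2 × 9 = 18.
Actual frame index = 16703 − 18 = 16685.

16685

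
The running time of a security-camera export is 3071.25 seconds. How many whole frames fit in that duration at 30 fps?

92137 frames

Frames = 3071.25 × 30 = 184275/2 ≈ 92137.5000.
Complete frames: 92137.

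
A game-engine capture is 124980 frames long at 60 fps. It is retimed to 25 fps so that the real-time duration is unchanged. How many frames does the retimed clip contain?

Target frames = source frames × (target rate / source rate) = 124980 × (25)/(60) = 124980 × 5/12 = 52075.

52075 frames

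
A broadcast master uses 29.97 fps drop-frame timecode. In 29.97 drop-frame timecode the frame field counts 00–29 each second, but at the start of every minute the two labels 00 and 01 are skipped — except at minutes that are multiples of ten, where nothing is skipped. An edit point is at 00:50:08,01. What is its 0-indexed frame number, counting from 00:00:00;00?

90151

As if non-drop at 30 labels/s: (0 × 3600 + 50 × 60 + 8) × 30 + 1 = 90241.
Minute boundaries passed: 50; those not divisible by 10: 50 − 5 = 45; dropped labels = 2 × 45 = 90.
Actual frame index = 90241 − 90 = 90151.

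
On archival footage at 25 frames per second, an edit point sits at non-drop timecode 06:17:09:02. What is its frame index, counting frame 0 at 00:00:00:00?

565727

Total seconds to the label: (6 × 3600 + 17 × 60 + 9) = 22629.
Frame index = 22629 × 25 + 2 = 565727.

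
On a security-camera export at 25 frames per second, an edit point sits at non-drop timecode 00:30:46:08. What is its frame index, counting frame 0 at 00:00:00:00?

Total seconds to the label: (0 × 3600 + 30 × 60 + 46) = 1846.
Frame index = 1846 × 25 + 8 = 46158.

46158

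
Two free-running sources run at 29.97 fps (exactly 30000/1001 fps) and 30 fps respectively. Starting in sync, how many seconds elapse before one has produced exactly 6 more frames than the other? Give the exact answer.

The gap grows by |30 − 30000/1001| = 30/1001 frames per second.
Time for a 6-frame gap: 6 ÷ (30/1001) = 200.2 s.

200.2 seconds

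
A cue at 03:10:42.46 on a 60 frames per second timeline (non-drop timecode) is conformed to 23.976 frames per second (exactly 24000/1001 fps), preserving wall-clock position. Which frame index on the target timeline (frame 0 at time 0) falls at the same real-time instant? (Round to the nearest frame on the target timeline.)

Source frame index: (3×3600 + 10×60 + 42) × 60 + 46 = 686566.
Real time: 686566 / (60) = 343283/30 s.
Target frame: (343283/30) × (24000/1001) = 274626400/1001 ≈ 274352.048 → 274352.

frame 274352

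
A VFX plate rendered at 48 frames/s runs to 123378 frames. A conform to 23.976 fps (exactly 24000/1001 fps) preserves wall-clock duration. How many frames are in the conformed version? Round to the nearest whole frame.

61627 frames

Frames at target rate = 123378 × (24000/1001) / (48) = 61689000/1001 ≈ 61627.373.
Nearest whole frame: 61627.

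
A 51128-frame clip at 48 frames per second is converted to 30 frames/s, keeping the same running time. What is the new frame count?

31955 frames

Target frames = source frames × (target rate / source rate) = 51128 × (30)/(48) = 51128 × 5/8 = 31955.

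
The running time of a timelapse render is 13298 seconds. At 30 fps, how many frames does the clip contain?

398940 frames

Frames = 13298 × 30 = 398940.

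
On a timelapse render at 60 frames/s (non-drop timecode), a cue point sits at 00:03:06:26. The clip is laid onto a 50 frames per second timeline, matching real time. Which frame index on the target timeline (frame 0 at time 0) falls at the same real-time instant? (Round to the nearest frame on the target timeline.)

Source frame index: (0×3600 + 3×60 + 6) × 60 + 26 = 11186.
Real time: 11186 / (60) = 5593/30 s.
Target frame: (5593/30) × (50) = 27965/3 ≈ 9321.667 → 9322.

frame 9322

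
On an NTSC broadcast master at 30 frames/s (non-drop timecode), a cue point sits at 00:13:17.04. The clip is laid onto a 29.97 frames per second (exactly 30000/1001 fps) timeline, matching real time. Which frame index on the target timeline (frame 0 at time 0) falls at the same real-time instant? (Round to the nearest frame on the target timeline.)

Source frame index: (0×3600 + 13×60 + 17) × 30 + 4 = 23914.
Real time: 23914 / (30) = 11957/15 s.
Target frame: (11957/15) × (30000/1001) = 2174000/91 ≈ 23890.110 → 23890.

frame 23890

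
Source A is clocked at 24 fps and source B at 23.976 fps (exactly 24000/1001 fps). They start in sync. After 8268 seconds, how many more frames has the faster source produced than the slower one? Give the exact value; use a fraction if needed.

A emits 24 × 8268 = 198432 frames; B emits 24000/1001 × 8268 = 15264000/77.
Difference = 15264/77 frames (≈ 198.2338); B is behind A.

15264/77 frames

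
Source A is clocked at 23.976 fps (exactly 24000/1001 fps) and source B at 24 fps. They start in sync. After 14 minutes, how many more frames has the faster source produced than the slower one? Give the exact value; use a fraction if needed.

2880/143 frames

14 min = 840 s.
A emits 24000/1001 × 840 = 2880000/143 frames; B emits 24 × 840 = 20160.
Difference = 2880/143 frames (≈ 20.1399); B is ahead of A.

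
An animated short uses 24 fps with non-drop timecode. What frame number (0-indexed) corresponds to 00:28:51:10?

Total seconds to the label: (0 × 3600 + 28 × 60 + 51) = 1731.
Frame index = 1731 × 24 + 10 = 41554.

41554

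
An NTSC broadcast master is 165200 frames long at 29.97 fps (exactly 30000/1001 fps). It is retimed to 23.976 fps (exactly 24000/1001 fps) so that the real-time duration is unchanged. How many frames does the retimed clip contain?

132160 frames

Target frames = source frames × (target rate / source rate) = 165200 × (24000/1001)/(30000/1001) = 165200 × 4/5 = 132160.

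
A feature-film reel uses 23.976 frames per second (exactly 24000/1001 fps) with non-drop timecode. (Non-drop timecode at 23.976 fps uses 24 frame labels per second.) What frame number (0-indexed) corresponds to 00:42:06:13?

Total seconds to the label: (0 × 3600 + 42 × 60 + 6) = 2526.
Frame index = 2526 × 24 + 13 = 60637.

60637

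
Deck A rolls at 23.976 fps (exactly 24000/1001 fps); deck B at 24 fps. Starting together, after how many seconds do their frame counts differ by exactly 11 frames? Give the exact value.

11011/24 seconds

The gap grows by |24 − 24000/1001| = 24/1001 frames per second.
Time for a 11-frame gap: 11 ÷ (24/1001) = 11011/24 s.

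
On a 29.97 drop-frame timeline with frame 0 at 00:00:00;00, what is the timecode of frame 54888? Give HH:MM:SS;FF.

00:30:31;12

Each 10-minute DF block holds 10 × 60 × 30 − 9 × 2 = 17982 frames. 54888 ÷ 17982 → 3 full blocks, remainder 942.
Within the partial block the first minute is 1800 frames and each further minute 1798, so 0 further minute boundaries passed. Total skipped labels = 18 × 3 + 2 × 0 = 54.
Non-drop label index = 54888 + 54 = 54942; at 30 labels/s that is 00:30:31:12, i.e. DF 00:30:31;12.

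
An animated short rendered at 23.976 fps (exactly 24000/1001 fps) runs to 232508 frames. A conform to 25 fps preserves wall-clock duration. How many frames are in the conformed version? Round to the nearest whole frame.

Frames at target rate = 232508 × (25) / (24000/1001) = 58185127/240 ≈ 242438.029.
Nearest whole frame: 242438.

242438 frames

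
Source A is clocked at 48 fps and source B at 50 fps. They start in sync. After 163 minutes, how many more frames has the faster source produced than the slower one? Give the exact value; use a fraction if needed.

19560 frames

163 min = 9780 s.
A emits 48 × 9780 = 469440 frames; B emits 50 × 9780 = 489000.
Difference = 19560 frames; B is ahead of A.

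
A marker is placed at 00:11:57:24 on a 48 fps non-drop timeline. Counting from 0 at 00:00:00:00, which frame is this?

Total seconds to the label: (0 × 3600 + 11 × 60 + 57) = 717.
Frame index = 717 × 48 + 24 = 34440.

frame 34440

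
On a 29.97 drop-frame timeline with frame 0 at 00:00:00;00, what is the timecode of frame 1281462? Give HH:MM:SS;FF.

11:52:38;04

Each 10-minute DF block holds 10 × 60 × 30 − 9 × 2 = 17982 frames. 1281462 ÷ 17982 → 71 full blocks, remainder 4740.
Within the partial block the first minute is 1800 frames and each further minute 1798, so 2 further minute boundaries passed. Total skipped labels = 18 × 71 + 2 × 2 = 1282.
Non-drop label index = 1281462 + 1282 = 1282744; at 30 labels/s that is 11:52:38:04, i.e. DF 11:52:38;04.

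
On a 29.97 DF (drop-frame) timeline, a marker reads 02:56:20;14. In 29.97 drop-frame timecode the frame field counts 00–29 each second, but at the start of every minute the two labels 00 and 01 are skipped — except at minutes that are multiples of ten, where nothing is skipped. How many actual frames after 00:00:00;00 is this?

317096

Complete 10-minute blocks: 17, each 17982 frames → 305694.
Remaining 6 whole minutes in the current block: 1800 + 5 × 1798 = 10790 frames.
Within the current minute: 20 × 30 + 14 − 2 = 612 (labels ;00/;01 skipped at this minute). Total = 305694 + 10790 + 612 = 317096.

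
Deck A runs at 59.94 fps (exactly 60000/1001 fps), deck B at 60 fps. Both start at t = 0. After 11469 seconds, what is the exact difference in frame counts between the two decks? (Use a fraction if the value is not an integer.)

A emits 60000/1001 × 11469 = 688140000/1001 frames; B emits 60 × 11469 = 688140.
Difference = 688140/1001 frames (≈ 687.4525); B is ahead of A.

688140/1001 frames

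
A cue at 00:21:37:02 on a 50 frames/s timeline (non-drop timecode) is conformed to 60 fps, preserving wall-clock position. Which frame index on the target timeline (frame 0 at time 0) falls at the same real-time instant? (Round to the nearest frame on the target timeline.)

Source frame index: (0×3600 + 21×60 + 37) × 50 + 2 = 64852.
Real time: 64852 / (50) = 32426/25 s.
Target frame: (32426/25) × (60) = 389112/5 ≈ 77822.400 → 77822.

frame 77822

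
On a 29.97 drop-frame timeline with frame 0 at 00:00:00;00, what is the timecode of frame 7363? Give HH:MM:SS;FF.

00:04:05;21

Ten DF minutes hold 17982 frames, so frame 7363 lies in block 0 (frames 0–17981) with 7363 frames into that block.
The block's first minute is 1800 frames and the rest 1798 each; 7363 frames reaches minute 4, so 0 × 18 + 4 × 2 = 8 labels have been skipped so far.
Adding those back, label number 7363 + 8 = 7371 at 30 labels/s is 245 s + 21 f = 0 h 4 min 5 s frame 21, i.e. 00:04:05;21.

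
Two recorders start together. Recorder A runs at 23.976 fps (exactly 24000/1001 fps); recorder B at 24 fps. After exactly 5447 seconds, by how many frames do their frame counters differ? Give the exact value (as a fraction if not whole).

A emits 24000/1001 × 5447 = 10056000/77 frames; B emits 24 × 5447 = 130728.
Difference = 10056/77 frames (≈ 130.5974); B is ahead of A.

10056/77 frames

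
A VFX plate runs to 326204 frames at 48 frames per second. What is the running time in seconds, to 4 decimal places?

6795.9167 seconds

Running time = 326204 × 1/48 = 81551/12 s ≈ 6795.9167 s.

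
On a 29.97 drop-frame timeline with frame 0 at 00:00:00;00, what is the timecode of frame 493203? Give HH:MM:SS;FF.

04:34:16;17

Ten DF minutes hold 17982 frames, so frame 493203 lies in block 27 (frames 485514–503495) with 7689 frames into that block.
The block's first minute is 1800 frames and the rest 1798 each; 7689 frames reaches minute 4, so 27 × 18 + 4 × 2 = 494 labels have been skipped so far.
Adding those back, label number 493203 + 494 = 493697 at 30 labels/s is 16456 s + 17 f = 4 h 34 min 16 s frame 17, i.e. 04:34:16;17.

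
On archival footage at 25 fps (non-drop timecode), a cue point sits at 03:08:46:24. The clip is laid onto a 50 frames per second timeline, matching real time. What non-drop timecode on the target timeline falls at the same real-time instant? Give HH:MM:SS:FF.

03:08:46:48

Source frame index: (3×3600 + 8×60 + 46) × 25 + 24 = 283174.
Real time: 283174 / (25) = 283174/25 s.
Target frame: (283174/25) × (50) = 566348.
At 50 labels/s: frame 566348 → 03:08:46:48.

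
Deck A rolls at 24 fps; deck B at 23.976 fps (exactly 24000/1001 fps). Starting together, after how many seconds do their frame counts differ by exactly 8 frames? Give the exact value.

1001/3 seconds

The gap grows by |24000/1001 − 24| = 24/1001 frames per second.
Time for a 8-frame gap: 8 ÷ (24/1001) = 1001/3 s.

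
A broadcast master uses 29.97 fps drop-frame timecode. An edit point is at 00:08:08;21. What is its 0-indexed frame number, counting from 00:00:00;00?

As if non-drop at 30 labels/s: (0 × 3600 + 8 × 60 + 8) × 30 + 21 = 14661.
Minute boundaries passed: 8; those not divisible by 10: 8 − 0 = 8; dropped labels = 2 × 8 = 16.
Actual frame index = 14661 − 16 = 14645.

14645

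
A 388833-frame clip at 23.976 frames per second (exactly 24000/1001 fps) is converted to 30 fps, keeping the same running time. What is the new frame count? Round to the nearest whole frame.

Frames at target rate = 388833 × (30) / (24000/1001) = 389221833/800 ≈ 486527.291.
Nearest whole frame: 486527.

486527 frames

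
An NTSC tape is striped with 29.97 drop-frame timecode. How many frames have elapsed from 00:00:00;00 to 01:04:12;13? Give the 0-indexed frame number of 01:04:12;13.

As if non-drop at 30 labels/s: (1 × 3600 + 4 × 60 + 12) × 30 + 13 = 115573.
Minute boundaries passed: 64; those not divisible by 10: 64 − 6 = 58; dropped labels = 2 × 58 = 116.
Actual frame index = 115573 − 116 = 115457.

115457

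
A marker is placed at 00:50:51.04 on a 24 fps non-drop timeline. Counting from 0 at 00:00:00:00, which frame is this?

Total seconds to the label: (0 × 3600 + 50 × 60 + 51) = 3051.
Frame index = 3051 × 24 + 4 = 73228.

73228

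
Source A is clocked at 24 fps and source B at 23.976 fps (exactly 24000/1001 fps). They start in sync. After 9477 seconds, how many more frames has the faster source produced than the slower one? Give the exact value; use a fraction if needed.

A emits 24 × 9477 = 227448 frames; B emits 24000/1001 × 9477 = 17496000/77.
Difference = 17496/77 frames (≈ 227.2208); B is behind A.

17496/77 frames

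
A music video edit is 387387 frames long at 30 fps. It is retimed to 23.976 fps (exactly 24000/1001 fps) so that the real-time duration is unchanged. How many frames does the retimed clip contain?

Target frames = source frames × (target rate / source rate) = 387387 × (24000/1001)/(30) = 387387 × 800/1001 = 309600.

309600 frames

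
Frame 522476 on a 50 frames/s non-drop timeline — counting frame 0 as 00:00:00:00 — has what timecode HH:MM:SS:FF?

522476 ÷ 50 = 10449 full seconds, remainder 26 frames.
10449 s = 2 h 54 min 9 s.
Timecode: 02:54:09:26.

02:54:09:26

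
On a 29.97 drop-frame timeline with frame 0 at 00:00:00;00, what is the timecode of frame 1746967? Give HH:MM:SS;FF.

Each 10-minute DF block holds 10 × 60 × 30 − 9 × 2 = 17982 frames. 1746967 ÷ 17982 → 97 full blocks, remainder 2713.
Within the partial block the first minute is 1800 frames and each further minute 1798, so 1 further minute boundary passed. Total skipped labels = 18 × 97 + 2 × 1 = 1748.
Non-drop label index = 1746967 + 1748 = 1748715; at 30 labels/s that is 16:11:30:15, i.e. DF 16:11:30;15.

16:11:30;15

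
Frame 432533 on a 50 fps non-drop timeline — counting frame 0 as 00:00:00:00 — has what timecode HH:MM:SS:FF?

432533 ÷ 50 = 8650 full seconds, remainder 33 frames.
8650 s = 2 h 24 min 10 s.
Timecode: 02:24:10:33.

02:24:10:33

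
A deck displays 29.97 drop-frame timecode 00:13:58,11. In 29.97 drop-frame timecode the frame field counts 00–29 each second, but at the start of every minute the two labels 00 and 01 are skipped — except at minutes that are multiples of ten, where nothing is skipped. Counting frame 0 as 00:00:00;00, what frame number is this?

25127

As if non-drop at 30 labels/s: (0 × 3600 + 13 × 60 + 58) × 30 + 11 = 25151.
Minute boundaries passed: 13; those not divisible by 10: 13 − 1 = 12; dropped labels = 2 × 12 = 24.
Actual frame index = 25151 − 24 = 25127.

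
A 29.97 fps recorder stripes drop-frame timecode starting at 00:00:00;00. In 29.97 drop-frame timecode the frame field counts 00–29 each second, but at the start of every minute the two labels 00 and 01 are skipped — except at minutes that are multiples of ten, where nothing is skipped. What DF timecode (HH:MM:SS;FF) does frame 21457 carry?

Each 10-minute DF block holds 10 × 60 × 30 − 9 × 2 = 17982 frames. 21457 ÷ 17982 → 1 full block, remainder 3475.
Within the partial block the first minute is 1800 frames and each further minute 1798, so 1 further minute boundary passed. Total skipped labels = 18 × 1 + 2 × 1 = 20.
Non-drop label index = 21457 + 20 = 21477; at 30 labels/s that is 00:11:55:27, i.e. DF 00:11:55;27.

00:11:55;27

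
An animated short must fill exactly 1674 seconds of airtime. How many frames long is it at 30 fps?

50220 frames

Frames = 1674 × 30 = 50220.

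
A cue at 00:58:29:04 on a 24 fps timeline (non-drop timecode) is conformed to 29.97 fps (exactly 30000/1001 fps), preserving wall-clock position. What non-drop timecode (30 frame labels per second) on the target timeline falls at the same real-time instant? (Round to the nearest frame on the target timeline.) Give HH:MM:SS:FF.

00:58:25:20

Source frame index: (0×3600 + 58×60 + 29) × 24 + 4 = 84220.
Real time: 84220 / (24) = 21055/6 s.
Target frame: (21055/6) × (30000/1001) = 105275000/1001 ≈ 105169.830 → 105170.
At 30 labels/s: frame 105170 → 00:58:25:20.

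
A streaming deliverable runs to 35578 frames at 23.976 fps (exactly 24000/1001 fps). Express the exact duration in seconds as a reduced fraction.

Running time = 35578 ÷ (24000/1001) = 35578 × 1001/24000 = 17806789/12000 s.

17806789/12000 seconds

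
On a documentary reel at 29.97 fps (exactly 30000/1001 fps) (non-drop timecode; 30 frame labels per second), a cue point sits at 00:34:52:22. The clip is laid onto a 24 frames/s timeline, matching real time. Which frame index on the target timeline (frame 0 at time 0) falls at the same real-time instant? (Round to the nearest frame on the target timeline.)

frame 50276

Source frame index: (0×3600 + 34×60 + 52) × 30 + 22 = 62782.
Real time: 62782 / (30000/1001) = 31422391/15000 s.
Target frame: (31422391/15000) × (24) = 31422391/625 ≈ 50275.826 → 50276.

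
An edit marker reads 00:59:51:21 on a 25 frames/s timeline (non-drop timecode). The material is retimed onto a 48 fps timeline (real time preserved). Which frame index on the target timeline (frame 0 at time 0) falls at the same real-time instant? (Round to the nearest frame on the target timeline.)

frame 172408

Source frame index: (0×3600 + 59×60 + 51) × 25 + 21 = 89796.
Real time: 89796 / (25) = 89796/25 s.
Target frame: (89796/25) × (48) = 4310208/25 ≈ 172408.320 → 172408.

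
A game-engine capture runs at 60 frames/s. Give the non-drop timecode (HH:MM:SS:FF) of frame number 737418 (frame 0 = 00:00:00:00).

03:24:50:18

737418 ÷ 60 = 12290 full seconds, remainder 18 frames.
12290 s = 3 h 24 min 50 s.
Timecode: 03:24:50:18.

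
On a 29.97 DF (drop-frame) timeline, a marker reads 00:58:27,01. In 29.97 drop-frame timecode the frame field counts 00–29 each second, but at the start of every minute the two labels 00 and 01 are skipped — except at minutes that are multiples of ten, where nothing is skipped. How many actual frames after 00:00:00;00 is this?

As if non-drop at 30 labels/s: (0 × 3600 + 58 × 60 + 27) × 30 + 1 = 105211.
Minute boundaries passed: 58; those not divisible by 10: 58 − 5 = 53; dropped labels = 2 × 53 = 106.
Actual frame index = 105211 − 106 = 105105.

105105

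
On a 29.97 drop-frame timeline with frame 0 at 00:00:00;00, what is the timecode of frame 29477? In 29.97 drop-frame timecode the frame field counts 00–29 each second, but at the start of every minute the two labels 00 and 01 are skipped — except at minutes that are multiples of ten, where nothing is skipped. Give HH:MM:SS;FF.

Ten DF minutes hold 17982 frames, so frame 29477 lies in block 1 (frames 17982–35963) with 11495 frames into that block.
The block's first minute is 1800 frames and the rest 1798 each; 11495 frames reaches minute 6, so 1 × 18 + 6 × 2 = 30 labels have been skipped so far.
Adding those back, label number 29477 + 30 = 29507 at 30 labels/s is 983 s + 17 f = 0 h 16 min 23 s frame 17, i.e. 00:16:23;17.

00:16:23;17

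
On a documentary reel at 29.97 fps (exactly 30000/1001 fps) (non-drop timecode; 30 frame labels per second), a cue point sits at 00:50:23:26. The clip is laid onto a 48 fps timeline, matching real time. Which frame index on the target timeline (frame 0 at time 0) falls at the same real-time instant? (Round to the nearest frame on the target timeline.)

frame 145291

Source frame index: (0×3600 + 50×60 + 23) × 30 + 26 = 90716.
Real time: 90716 / (30000/1001) = 22701679/7500 s.
Target frame: (22701679/7500) × (48) = 90806716/625 ≈ 145290.746 → 145291.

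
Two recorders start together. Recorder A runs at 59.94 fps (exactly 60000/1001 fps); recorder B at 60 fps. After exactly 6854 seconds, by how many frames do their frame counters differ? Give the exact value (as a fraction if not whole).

A emits 60000/1001 × 6854 = 411240000/1001 frames; B emits 60 × 6854 = 411240.
Difference = 411240/1001 frames (≈ 410.8292); B is ahead of A.

411240/1001 frames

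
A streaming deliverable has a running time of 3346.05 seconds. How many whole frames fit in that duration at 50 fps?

167302 frames

Frames = 3346.05 × 50 = 334605/2 ≈ 167302.5000.
Complete frames: 167302.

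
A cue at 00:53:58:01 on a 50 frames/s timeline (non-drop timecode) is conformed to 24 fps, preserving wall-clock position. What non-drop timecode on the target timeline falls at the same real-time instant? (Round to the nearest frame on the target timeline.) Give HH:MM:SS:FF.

Source frame index: (0×3600 + 53×60 + 58) × 50 + 1 = 161901.
Real time: 161901 / (50) = 161901/50 s.
Target frame: (161901/50) × (24) = 1942812/25 ≈ 77712.480 → 77712.
At 24 labels/s: frame 77712 → 00:53:58:00.

00:53:58:00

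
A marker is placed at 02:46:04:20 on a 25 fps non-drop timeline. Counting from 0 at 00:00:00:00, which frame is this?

249120

Total seconds to the label: (2 × 3600 + 46 × 60 + 4) = 9964.
Frame index = 9964 × 25 + 20 = 249120.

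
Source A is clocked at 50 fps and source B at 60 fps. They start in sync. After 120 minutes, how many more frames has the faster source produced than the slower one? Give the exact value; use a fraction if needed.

120 min = 7200 s.
A emits 50 × 7200 = 360000 frames; B emits 60 × 7200 = 432000.
Difference = 72000 frames; B is ahead of A.

72000 frames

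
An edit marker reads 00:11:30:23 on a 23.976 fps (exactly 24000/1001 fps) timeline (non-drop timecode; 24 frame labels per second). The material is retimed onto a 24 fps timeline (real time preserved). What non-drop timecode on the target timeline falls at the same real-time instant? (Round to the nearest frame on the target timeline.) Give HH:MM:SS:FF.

00:11:31:16

Source frame index: (0×3600 + 11×60 + 30) × 24 + 23 = 16583.
Real time: 16583 / (24000/1001) = 16599583/24000 s.
Target frame: (16599583/24000) × (24) = 16599583/1000 ≈ 16599.583 → 16600.
At 24 labels/s: frame 16600 → 00:11:31:16.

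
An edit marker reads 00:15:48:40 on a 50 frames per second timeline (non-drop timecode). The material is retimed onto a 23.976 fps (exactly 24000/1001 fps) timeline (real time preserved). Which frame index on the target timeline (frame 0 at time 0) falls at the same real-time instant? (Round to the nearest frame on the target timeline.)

frame 22748

Source frame index: (0×3600 + 15×60 + 48) × 50 + 40 = 47440.
Real time: 47440 / (50) = 4744/5 s.
Target frame: (4744/5) × (24000/1001) = 22771200/1001 ≈ 22748.452 → 22748.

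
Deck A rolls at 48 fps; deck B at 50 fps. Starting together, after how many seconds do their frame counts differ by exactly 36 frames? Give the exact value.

18 seconds

The gap grows by |50 − 48| = 2 frames per second.
Time for a 36-frame gap: 36 ÷ (2) = 18 s.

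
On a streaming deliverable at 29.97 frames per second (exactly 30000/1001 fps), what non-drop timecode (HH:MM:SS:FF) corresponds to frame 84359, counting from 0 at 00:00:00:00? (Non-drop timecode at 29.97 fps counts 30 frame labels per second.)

84359 ÷ 30 = 2811 full seconds, remainder 29 frames.
2811 s = 0 h 46 min 51 s.
Timecode: 00:46:51:29.

00:46:51:29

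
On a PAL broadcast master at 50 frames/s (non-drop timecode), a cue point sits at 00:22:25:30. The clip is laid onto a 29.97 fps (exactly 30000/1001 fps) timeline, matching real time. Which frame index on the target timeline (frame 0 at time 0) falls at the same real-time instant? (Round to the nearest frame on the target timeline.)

Source frame index: (0×3600 + 22×60 + 25) × 50 + 30 = 67280.
Real time: 67280 / (50) = 6728/5 s.
Target frame: (6728/5) × (30000/1001) = 40368000/1001 ≈ 40327.672 → 40328.

frame 40328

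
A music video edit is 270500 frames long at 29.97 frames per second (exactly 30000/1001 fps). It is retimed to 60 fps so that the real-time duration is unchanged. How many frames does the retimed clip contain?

Target frames = source frames × (target rate / source rate) = 270500 × (60)/(30000/1001) = 270500 × 1001/500 = 541541.

541541 frames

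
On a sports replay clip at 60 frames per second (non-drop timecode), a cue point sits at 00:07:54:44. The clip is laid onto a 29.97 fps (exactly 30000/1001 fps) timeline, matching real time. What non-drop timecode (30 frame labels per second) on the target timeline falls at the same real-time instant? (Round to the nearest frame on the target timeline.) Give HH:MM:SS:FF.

Source frame index: (0×3600 + 7×60 + 54) × 60 + 44 = 28484.
Real time: 28484 / (60) = 7121/15 s.
Target frame: (7121/15) × (30000/1001) = 14242000/1001 ≈ 14227.772 → 14228.
At 30 labels/s: frame 14228 → 00:07:54:08.

00:07:54:08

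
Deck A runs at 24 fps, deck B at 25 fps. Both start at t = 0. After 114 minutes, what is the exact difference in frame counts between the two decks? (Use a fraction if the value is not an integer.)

114 min = 6840 s.
A emits 24 × 6840 = 164160 frames; B emits 25 × 6840 = 171000.
Difference = 6840 frames; B is ahead of A.

6840 frames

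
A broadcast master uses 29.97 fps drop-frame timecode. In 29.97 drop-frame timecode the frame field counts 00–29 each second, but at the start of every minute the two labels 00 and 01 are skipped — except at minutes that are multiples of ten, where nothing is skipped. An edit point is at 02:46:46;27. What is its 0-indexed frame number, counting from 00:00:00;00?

299907

As if non-drop at 30 labels/s: (2 × 3600 + 46 × 60 + 46) × 30 + 27 = 300207.
Minute boundaries passed: 166; those not divisible by 10: 166 − 16 = 150; dropped labels = 2 × 150 = 300.
Actual frame index = 300207 − 300 = 299907.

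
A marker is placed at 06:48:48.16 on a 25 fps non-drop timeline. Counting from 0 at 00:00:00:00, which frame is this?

Total seconds to the label: (6 × 3600 + 48 × 60 + 48) = 24528.
Frame index = 24528 × 25 + 16 = 613216.

613216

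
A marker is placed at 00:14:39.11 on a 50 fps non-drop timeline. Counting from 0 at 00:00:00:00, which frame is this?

Total seconds to the label: (0 × 3600 + 14 × 60 + 39) = 879.
Frame index = 879 × 50 + 11 = 43961.

frame 43961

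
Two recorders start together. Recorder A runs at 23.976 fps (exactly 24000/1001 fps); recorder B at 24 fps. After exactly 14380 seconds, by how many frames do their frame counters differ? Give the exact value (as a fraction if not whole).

A emits 24000/1001 × 14380 = 345120000/1001 frames; B emits 24 × 14380 = 345120.
Difference = 345120/1001 frames (≈ 344.7752); B is ahead of A.

345120/1001 frames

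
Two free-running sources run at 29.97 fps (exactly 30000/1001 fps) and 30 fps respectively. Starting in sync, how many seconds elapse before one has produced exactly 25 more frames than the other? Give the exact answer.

The gap grows by |30 − 30000/1001| = 30/1001 frames per second.
Time for a 25-frame gap: 25 ÷ (30/1001) = 5005/6 s.

5005/6 seconds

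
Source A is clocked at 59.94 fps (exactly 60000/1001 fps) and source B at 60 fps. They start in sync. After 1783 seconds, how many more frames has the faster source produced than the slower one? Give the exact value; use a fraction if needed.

106980/1001 frames

A emits 60000/1001 × 1783 = 106980000/1001 frames; B emits 60 × 1783 = 106980.
Difference = 106980/1001 frames (≈ 106.8731); B is ahead of A.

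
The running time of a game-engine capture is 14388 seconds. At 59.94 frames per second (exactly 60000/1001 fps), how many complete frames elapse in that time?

Frames = 14388 × 60000/1001 = 78480000/91 ≈ 862417.5824.
Complete frames: 862417.

862417 frames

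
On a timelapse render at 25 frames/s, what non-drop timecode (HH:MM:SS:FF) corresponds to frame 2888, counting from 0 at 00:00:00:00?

2888 ÷ 25 = 115 full seconds, remainder 13 frames.
115 s = 0 h 1 min 55 s.
Timecode: 00:01:55:13.

00:01:55:13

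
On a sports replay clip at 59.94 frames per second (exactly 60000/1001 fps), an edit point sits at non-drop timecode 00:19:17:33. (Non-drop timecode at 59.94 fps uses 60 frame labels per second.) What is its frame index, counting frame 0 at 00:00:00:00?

Total seconds to the label: (0 × 3600 + 19 × 60 + 17) = 1157.
Frame index = 1157 × 60 + 33 = 69453.

69453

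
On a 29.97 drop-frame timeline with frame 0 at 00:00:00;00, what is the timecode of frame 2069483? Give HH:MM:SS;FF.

19:10:51;23

Ten DF minutes hold 17982 frames, so frame 2069483 lies in block 115 (frames 2067930–2085911) with 1553 frames into that block.
The block's first minute is 1800 frames and the rest 1798 each; 1553 frames reaches minute 0, so 115 × 18 + 0 × 2 = 2070 labels have been skipped so far.
Adding those back, label number 2069483 + 2070 = 2071553 at 30 labels/s is 69051 s + 23 f = 19 h 10 min 51 s frame 23, i.e. 19:10:51;23.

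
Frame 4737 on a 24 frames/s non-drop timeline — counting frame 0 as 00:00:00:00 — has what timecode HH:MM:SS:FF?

4737 ÷ 24 = 197 full seconds, remainder 9 frames.
197 s = 0 h 3 min 17 s.
Timecode: 00:03:17:09.

00:03:17:09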